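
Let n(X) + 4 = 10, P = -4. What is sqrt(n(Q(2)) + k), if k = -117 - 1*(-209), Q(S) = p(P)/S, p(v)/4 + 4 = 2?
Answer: 7*sqrt(2) ≈ 9.8995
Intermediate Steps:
p(v) = -8 (p(v) = -16 + 4*2 = -16 + 8 = -8)
Q(S) = -8/S
n(X) = 6 (n(X) = -4 + 10 = 6)
k = 92 (k = -117 + 209 = 92)
sqrt(n(Q(2)) + k) = sqrt(6 + 92) = sqrt(98) = 7*sqrt(2)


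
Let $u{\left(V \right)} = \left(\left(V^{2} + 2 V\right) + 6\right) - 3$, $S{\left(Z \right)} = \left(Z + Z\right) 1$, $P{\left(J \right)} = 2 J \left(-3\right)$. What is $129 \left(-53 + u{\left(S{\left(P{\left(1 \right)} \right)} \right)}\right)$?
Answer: $9030$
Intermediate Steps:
$P{\left(J \right)} = - 6 J$
$S{\left(Z \right)} = 2 Z$ ($S{\left(Z \right)} = 2 Z 1 = 2 Z$)
$u{\left(V \right)} = 3 + V^{2} + 2 V$ ($u{\left(V \right)} = \left(6 + V^{2} + 2 V\right) - 3 = 3 + V^{2} + 2 V$)
$129 \left(-53 + u{\left(S{\left(P{\left(1 \right)} \right)} \right)}\right) = 129 \left(-53 + \left(3 + \left(2 \left(\left(-6\right) 1\right)\right)^{2} + 2 \cdot 2 \left(\left(-6\right) 1\right)\right)\right) = 129 \left(-53 + \left(3 + \left(2 \left(-6\right)\right)^{2} + 2 \cdot 2 \left(-6\right)\right)\right) = 129 \left(-53 + \left(3 + \left(-12\right)^{2} + 2 \left(-12\right)\right)\right) = 129 \left(-53 + \left(3 + 144 - 24\right)\right) = 129 \left(-53 + 123\right) = 129 \cdot 70 = 9030$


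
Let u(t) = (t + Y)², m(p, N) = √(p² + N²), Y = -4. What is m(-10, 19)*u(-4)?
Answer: 64*√461 ≈ 1374.1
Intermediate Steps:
m(p, N) = √(N² + p²)
u(t) = (-4 + t)² (u(t) = (t - 4)² = (-4 + t)²)
m(-10, 19)*u(-4) = √(19² + (-10)²)*(-4 - 4)² = √(361 + 100)*(-8)² = √461*64 = 64*√461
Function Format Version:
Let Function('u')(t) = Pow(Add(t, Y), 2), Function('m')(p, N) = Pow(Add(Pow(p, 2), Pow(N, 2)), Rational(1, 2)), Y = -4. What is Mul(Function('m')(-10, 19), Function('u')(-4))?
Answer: Mul(64, Pow(461, Rational(1, 2))) ≈ 1374.1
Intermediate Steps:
Function('m')(p, N) = Pow(Add(Pow(N, 2), Pow(p, 2)), Rational(1, 2))
Function('u')(t) = Pow(Add(-4, t), 2) (Function('u')(t) = Pow(Add(t, -4), 2) = Pow(Add(-4, t), 2))
Mul(Function('m')(-10, 19), Function('u')(-4)) = Mul(Pow(Add(Pow(19, 2), Pow(-10, 2)), Rational(1, 2)), Pow(Add(-4, -4), 2)) = Mul(Pow(Add(361, 100), Rational(1, 2)), Pow(-8, 2)) = Mul(Pow(461, Rational(1, 2)), 64) = Mul(64, Pow(461, Rational(1, 2)))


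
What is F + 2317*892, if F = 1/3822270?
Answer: 7899730034281/3822270 ≈ 2.0668e+6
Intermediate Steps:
F = 1/3822270 ≈ 2.6162e-7
F + 2317*892 = 1/3822270 + 2317*892 = 1/3822270 + 2066764 = 7899730034281/3822270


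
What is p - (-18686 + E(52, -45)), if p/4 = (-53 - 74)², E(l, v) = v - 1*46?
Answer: 83293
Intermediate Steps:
E(l, v) = -46 + v (E(l, v) = v - 46 = -46 + v)
p = 64516 (p = 4*(-53 - 74)² = 4*(-127)² = 4*16129 = 64516)
p - (-18686 + E(52, -45)) = 64516 - (-18686 + (-46 - 45)) = 64516 - (-18686 - 91) = 64516 - 1*(-18777) = 64516 + 18777 = 83293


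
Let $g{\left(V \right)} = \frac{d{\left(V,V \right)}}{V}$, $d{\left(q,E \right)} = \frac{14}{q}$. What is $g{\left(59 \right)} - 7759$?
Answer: $- \frac{27009065}{3481} \approx -7759.0$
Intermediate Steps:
$g{\left(V \right)} = \frac{14}{V^{2}}$ ($g{\left(V \right)} = \frac{14 \frac{1}{V}}{V} = \frac{14}{V^{2}}$)
$g{\left(59 \right)} - 7759 = \frac{14}{3481} - 7759 = - \frac{27009065}{3481}$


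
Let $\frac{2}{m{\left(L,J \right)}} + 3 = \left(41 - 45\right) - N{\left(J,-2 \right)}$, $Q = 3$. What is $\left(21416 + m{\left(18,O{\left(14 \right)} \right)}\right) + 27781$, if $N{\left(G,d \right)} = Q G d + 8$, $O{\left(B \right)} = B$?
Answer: $\frac{3394595}{69} \approx 49197.0$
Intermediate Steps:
$N{\left(G,d \right)} = 8 + 3 G d$ ($N{\left(G,d \right)} = 3 G d + 8 = 8 + 3 G d$)
$m{\left(L,J \right)} = \frac{2}{-15 + 6 J}$ ($m{\left(L,J \right)} = \frac{2}{-3 + \left(\left(41 - 45\right) - \left(8 + 3 J \left(-2\right)\right)\right)} = \frac{2}{-3 + \left(\left(41 - 45\right) - \left(8 - 6 J\right)\right)} = \frac{2}{-3 + \left(-4 + \left(-8 + 6 J\right)\right)} = \frac{2}{-3 + \left(-12 + 6 J\right)} = \frac{2}{-15 + 6 J}$)
$\left(21416 + m{\left(18,O{\left(14 \right)} \right)}\right) + 27781 = \left(21416 + \frac{2}{3 \left(-5 + 2 \cdot 14\right)}\right) + 27781 = \left(21416 + \frac{2}{3 \left(-5 + 28\right)}\right) + 27781 = \left(21416 + \frac{2}{3 \cdot 23}\right) + 27781 = \left(21416 + \frac{2}{3} \cdot \frac{1}{23}\right) + 27781 = \left(21416 + \frac{2}{69}\right) + 27781 = \frac{1477706}{69} + 27781 = \frac{3394595}{69}$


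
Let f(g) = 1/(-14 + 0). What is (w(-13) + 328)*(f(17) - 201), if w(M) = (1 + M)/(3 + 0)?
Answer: -456030/7 ≈ -65147.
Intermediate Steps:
f(g) = -1/14 (f(g) = 1/(-14) = -1/14)
w(M) = 1/3 + M/3 (w(M) = (1 + M)/3 = (1 + M)*(1/3) = 1/3 + M/3)
(w(-13) + 328)*(f(17) - 201) = ((1/3 + (1/3)*(-13)) + 328)*(-1/14 - 201) = ((1/3 - 13/3) + 328)*(-2815/14) = (-4 + 328)*(-2815/14) = 324*(-2815/14) = -456030/7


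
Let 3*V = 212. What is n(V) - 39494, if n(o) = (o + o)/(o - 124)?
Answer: -789933/20 ≈ -39497.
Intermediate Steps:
V = 212/3 (V = (1/3)*212 = 212/3 ≈ 70.667)
n(o) = 2*o/(-124 + o) (n(o) = (2*o)/(-124 + o) = 2*o/(-124 + o))
n(V) - 39494 = 2*(212/3)/(-124 + 212/3) - 39494 = 2*(212/3)/(-160/3) - 39494 = 2*(212/3)*(-3/160) - 39494 = -53/20 - 39494 = -789933/20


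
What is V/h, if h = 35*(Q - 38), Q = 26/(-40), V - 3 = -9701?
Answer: 38792/5411 ≈ 7.1691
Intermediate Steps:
V = -9698 (V = 3 - 9701 = -9698)
Q = -13/20 (Q = 26*(-1/40) = -13/20 ≈ -0.65000)
h = -5411/4 (h = 35*(-13/20 - 38) = 35*(-773/20) = -5411/4 ≈ -1352.8)
V/h = -9698/(-5411/4) = -9698*(-4/5411) = 38792/5411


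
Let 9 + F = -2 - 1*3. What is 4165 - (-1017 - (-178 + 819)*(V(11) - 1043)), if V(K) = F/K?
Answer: -7306165/11 ≈ -6.6420e+5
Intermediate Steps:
F = -14 (F = -9 + (-2 - 1*3) = -9 + (-2 - 3) = -9 - 5 = -14)
V(K) = -14/K
4165 - (-1017 - (-178 + 819)*(V(11) - 1043)) = 4165 - (-1017 - (-178 + 819)*(-14/11 - 1043)) = 4165 - (-1017 - 641*(-14*1/11 - 1043)) = 4165 - (-1017 - 641*(-14/11 - 1043)) = 4165 - (-1017 - 641*(-11487)/11) = 4165 - (-1017 - 1*(-7363167/11)) = 4165 - (-1017 + 7363167/11) = 4165 - 1*7351980/11 = 4165 - 7351980/11 = -7306165/11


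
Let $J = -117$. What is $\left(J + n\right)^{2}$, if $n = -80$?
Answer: $38809$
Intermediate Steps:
$\left(J + n\right)^{2} = \left(-117 - 80\right)^{2} = \left(-197\right)^{2} = 38809$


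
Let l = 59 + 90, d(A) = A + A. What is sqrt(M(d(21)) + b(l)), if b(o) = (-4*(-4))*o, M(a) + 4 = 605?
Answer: sqrt(2985) ≈ 54.635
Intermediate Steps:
d(A) = 2*A
M(a) = 601 (M(a) = -4 + 605 = 601)
l = 149
b(o) = 16*o
sqrt(M(d(21)) + b(l)) = sqrt(601 + 16*149) = sqrt(601 + 2384) = sqrt(2985)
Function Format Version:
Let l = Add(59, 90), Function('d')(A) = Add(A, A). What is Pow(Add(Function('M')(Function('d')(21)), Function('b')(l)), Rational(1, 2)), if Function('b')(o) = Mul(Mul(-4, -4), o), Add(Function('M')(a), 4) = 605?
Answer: Pow(2985, Rational(1, 2)) ≈ 54.635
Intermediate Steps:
Function('d')(A) = Mul(2, A)
Function('M')(a) = 601 (Function('M')(a) = Add(-4, 605) = 601)
l = 149
Function('b')(o) = Mul(16, o)
Pow(Add(Function('M')(Function('d')(21)), Function('b')(l)), Rational(1, 2)) = Pow(Add(601, Mul(16, 149)), Rational(1, 2)) = Pow(Add(601, 2384), Rational(1, 2)) = Pow(2985, Rational(1, 2))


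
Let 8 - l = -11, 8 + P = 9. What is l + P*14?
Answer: 33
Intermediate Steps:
P = 1 (P = -8 + 9 = 1)
l = 19 (l = 8 - 1*(-11) = 8 + 11 = 19)
l + P*14 = 19 + 1*14 = 19 + 14 = 33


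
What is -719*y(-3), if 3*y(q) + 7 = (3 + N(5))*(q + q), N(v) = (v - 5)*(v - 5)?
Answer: 17975/3 ≈ 5991.7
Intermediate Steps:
N(v) = (-5 + v)² (N(v) = (-5 + v)*(-5 + v) = (-5 + v)²)
y(q) = -7/3 + 2*q (y(q) = -7/3 + ((3 + (-5 + 5)²)*(q + q))/3 = -7/3 + ((3 + 0²)*(2*q))/3 = -7/3 + ((3 + 0)*(2*q))/3 = -7/3 + (3*(2*q))/3 = -7/3 + (6*q)/3 = -7/3 + 2*q)
-719*y(-3) = -719*(-7/3 + 2*(-3)) = -719*(-7/3 - 6) = -719*(-25/3) = 17975/3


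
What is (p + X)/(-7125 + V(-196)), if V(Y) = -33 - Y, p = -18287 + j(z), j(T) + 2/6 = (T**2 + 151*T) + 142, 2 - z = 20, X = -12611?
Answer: 99451/20886 ≈ 4.7616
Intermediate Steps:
z = -18 (z = 2 - 1*20 = 2 - 20 = -18)
j(T) = 425/3 + T**2 + 151*T (j(T) = -1/3 + ((T**2 + 151*T) + 142) = -1/3 + (142 + T**2 + 151*T) = 425/3 + T**2 + 151*T)
p = -61618/3 (p = -18287 + (425/3 + (-18)**2 + 151*(-18)) = -18287 + (425/3 + 324 - 2718) = -18287 - 6757/3 = -61618/3 ≈ -20539.)
(p + X)/(-7125 + V(-196)) = (-61618/3 - 12611)/(-7125 + (-33 - 1*(-196))) = -99451/(3*(-7125 + (-33 + 196))) = -99451/(3*(-7125 + 163)) = -99451/3/(-6962) = -99451/3*(-1/6962) = 99451/20886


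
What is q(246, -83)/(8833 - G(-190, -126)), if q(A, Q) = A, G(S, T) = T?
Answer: 246/8959 ≈ 0.027458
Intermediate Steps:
q(246, -83)/(8833 - G(-190, -126)) = 246/(8833 - 1*(-126)) = 246/(8833 + 126) = 246/8959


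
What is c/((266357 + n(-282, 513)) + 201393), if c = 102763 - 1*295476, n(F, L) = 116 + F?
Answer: -192713/467584 ≈ -0.41215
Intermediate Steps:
c = -192713 (c = 102763 - 295476 = -192713)
c/((266357 + n(-282, 513)) + 201393) = -192713/((266357 + (116 - 282)) + 201393) = -192713/((266357 - 166) + 201393) = -192713/(266191 + 201393) = -192713/467584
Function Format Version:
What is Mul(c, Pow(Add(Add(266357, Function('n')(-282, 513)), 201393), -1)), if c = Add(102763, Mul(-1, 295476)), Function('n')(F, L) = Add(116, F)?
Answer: Rational(-192713, 467584) ≈ -0.41215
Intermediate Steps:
c = -192713 (c = Add(102763, -295476) = -192713)
Mul(c, Pow(Add(Add(266357, Function('n')(-282, 513)), 201393), -1)) = Mul(-192713, Pow(Add(Add(266357, Add(116, -282)), 201393), -1)) = Mul(-192713, Pow(Add(Add(266357, -166), 201393), -1)) = Mul(-192713, Pow(Add(266191, 201393), -1)) = Mul(-192713, Pow(467584, -1)) = Mul(-192713, Rational(1, 467584)) = Rational(-192713, 467584)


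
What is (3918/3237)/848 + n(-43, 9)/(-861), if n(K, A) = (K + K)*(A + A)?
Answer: 236255347/131301352 ≈ 1.7993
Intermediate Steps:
n(K, A) = 4*A*K (n(K, A) = (2*K)*(2*A) = 4*A*K)
(3918/3237)/848 + n(-43, 9)/(-861) = (3918/3237)/848 + (4*9*(-43))/(-861) = (3918*(1/3237))*(1/848) - 1548*(-1/861) = (1306/1079)*(1/848) + 516/287 = 653/457496 + 516/287 = 236255347/131301352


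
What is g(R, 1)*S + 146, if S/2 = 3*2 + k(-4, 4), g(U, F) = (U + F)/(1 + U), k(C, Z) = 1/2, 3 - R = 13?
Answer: 159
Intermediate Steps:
R = -10 (R = 3 - 1*13 = 3 - 13 = -10)
k(C, Z) = ½ (k(C, Z) = 1*(½) = ½)
g(U, F) = (F + U)/(1 + U)
S = 13 (S = 2*(3*2 + ½) = 2*(6 + ½) = 2*(13/2) = 13)
g(R, 1)*S + 146 = ((1 - 10)/(1 - 10))*13 + 146 = (-9/(-9))*13 + 146 = -⅑*(-9)*13 + 146 = 1*13 + 146 = 13 + 146 = 159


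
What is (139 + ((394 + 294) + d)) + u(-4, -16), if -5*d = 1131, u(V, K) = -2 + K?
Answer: 2914/5 ≈ 582.80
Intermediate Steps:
d = -1131/5 (d = -⅕*1131 = -1131/5 ≈ -226.20)
(139 + ((394 + 294) + d)) + u(-4, -16) = (139 + ((394 + 294) - 1131/5)) + (-2 - 16) = (139 + (688 - 1131/5)) - 18 = (139 + 2309/5) - 18 = 3004/5 - 18 = 2914/5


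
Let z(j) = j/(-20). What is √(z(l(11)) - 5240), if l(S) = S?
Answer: 7*I*√10695/10 ≈ 72.392*I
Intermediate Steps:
z(j) = -j/20 (z(j) = j*(-1/20) = -j/20)
√(z(l(11)) - 5240) = √(-1/20*11 - 5240) = √(-11/20 - 5240) = √(-104811/20) = 7*I*√10695/10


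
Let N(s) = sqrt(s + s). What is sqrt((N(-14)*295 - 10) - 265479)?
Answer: sqrt(-265489 + 590*I*sqrt(7)) ≈ 1.515 + 515.26*I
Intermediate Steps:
N(s) = sqrt(2)*sqrt(s) (N(s) = sqrt(2*s) = sqrt(2)*sqrt(s))
sqrt((N(-14)*295 - 10) - 265479) = sqrt(((sqrt(2)*sqrt(-14))*295 - 10) - 265479) = sqrt(((sqrt(2)*(I*sqrt(14)))*295 - 10) - 265479) = sqrt(((2*I*sqrt(7))*295 - 10) - 265479) = sqrt((590*I*sqrt(7) - 10) - 265479) = sqrt((-10 + 590*I*sqrt(7)) - 265479) = sqrt(-265489 + 590*I*sqrt(7))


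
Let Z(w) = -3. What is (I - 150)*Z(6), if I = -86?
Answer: 708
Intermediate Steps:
(I - 150)*Z(6) = (-86 - 150)*(-3) = -236*(-3) = 708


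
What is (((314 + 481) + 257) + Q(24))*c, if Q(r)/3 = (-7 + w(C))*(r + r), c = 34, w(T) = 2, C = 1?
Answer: 11288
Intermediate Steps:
Q(r) = -30*r (Q(r) = 3*((-7 + 2)*(r + r)) = 3*(-10*r) = -30*r)
(((314 + 481) + 257) + Q(24))*c = (((314 + 481) + 257) - 30*24)*34 = ((795 + 257) - 720)*34 = (1052 - 720)*34 = 332*34 = 11288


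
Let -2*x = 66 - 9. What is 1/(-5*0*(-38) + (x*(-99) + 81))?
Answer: 2/5805 ≈ 0.00034453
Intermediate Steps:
x = -57/2 (x = -(66 - 9)/2 = -½*57 = -57/2 ≈ -28.500)
1/(-5*0*(-38) + (x*(-99) + 81)) = 1/(-5*0*(-38) + (-57/2*(-99) + 81)) = 1/(0*(-38) + (5643/2 + 81)) = 1/(0 + 5805/2) = 1/(5805/2) = 2/5805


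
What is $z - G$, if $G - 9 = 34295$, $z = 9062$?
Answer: $-25242$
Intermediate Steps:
$G = 34304$ ($G = 9 + 34295 = 34304$)
$z - G = 9062 - 34304 = -25242$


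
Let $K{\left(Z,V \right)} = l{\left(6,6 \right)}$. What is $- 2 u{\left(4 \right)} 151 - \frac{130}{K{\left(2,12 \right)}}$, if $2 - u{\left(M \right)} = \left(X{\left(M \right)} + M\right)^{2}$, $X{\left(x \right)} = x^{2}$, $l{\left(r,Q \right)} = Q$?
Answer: $\frac{360523}{3} \approx 1.2017 \cdot 10^{5}$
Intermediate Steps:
$K{\left(Z,V \right)} = 6$
$u{\left(M \right)} = 2 - \left(M + M^{2}\right)^{2}$ ($u{\left(M \right)} = 2 - \left(M^{2} + M\right)^{2} = 2 - \left(M + M^{2}\right)^{2}$)
$- 2 u{\left(4 \right)} 151 - \frac{130}{K{\left(2,12 \right)}} = - 2 \left(2 - 4^{2} \left(1 + 4\right)^{2}\right) 151 - \frac{130}{6} = - 2 \left(2 - 16 \cdot 5^{2}\right) 151 - \frac{65}{3} = - 2 \left(2 - 16 \cdot 25\right) 151 - \frac{65}{3} = - 2 \left(2 - 400\right) 151 - \frac{65}{3} = \left(-2\right) \left(-398\right) 151 - \frac{65}{3} = 796 \cdot 151 - \frac{65}{3} = 120196 - \frac{65}{3} = \frac{360523}{3}$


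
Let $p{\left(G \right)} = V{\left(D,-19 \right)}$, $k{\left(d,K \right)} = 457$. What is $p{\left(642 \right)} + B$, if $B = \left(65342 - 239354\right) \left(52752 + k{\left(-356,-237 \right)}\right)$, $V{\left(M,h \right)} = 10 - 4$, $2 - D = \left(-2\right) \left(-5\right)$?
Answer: $-9259004502$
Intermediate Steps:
$D = -8$ ($D = 2 - \left(-2\right) \left(-5\right) = 2 - 10 = -8$)
$V{\left(M,h \right)} = 6$
$p{\left(G \right)} = 6$
$B = -9259004508$ ($B = \left(65342 - 239354\right) \left(52752 + 457\right) = \left(-174012\right) 53209 = -9259004508$)
$p{\left(642 \right)} + B = 6 - 9259004508 = -9259004502$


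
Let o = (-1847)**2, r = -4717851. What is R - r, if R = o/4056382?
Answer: 19137409286491/4056382 ≈ 4.7178e+6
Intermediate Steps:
o = 3411409
R = 3411409/4056382 ≈ 0.84100
R - r = 3411409/4056382 - 1*(-4717851) = 3411409/4056382 + 4717851 = 19137409286491/4056382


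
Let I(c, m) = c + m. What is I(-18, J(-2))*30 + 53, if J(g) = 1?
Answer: -457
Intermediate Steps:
I(-18, J(-2))*30 + 53 = (-18 + 1)*30 + 53 = -17*30 + 53 = -510 + 53 = -457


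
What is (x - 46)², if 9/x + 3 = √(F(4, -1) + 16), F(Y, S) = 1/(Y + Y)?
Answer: 652492/361 - 9624*√258/361 ≈ 1379.2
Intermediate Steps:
F(Y, S) = 1/(2*Y)
x = 9/(-3 + √258/4) (x = 9/(-3 + √((½)/4 + 16)) = 9/(-3 + √((½)*(¼) + 16)) = 9/(-3 + √(⅛ + 16)) = 9/(-3 + √(129/8)) = 9/(-3 + √258/4) ≈ 8.8618)
(x - 46)² = ((72/19 + 6*√258/19) - 46)² = (-802/19 + 6*√258/19)²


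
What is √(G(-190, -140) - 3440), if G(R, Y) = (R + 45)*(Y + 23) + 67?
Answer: 2*√3398 ≈ 116.58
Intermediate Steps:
G(R, Y) = 67 + (23 + Y)*(45 + R) (G(R, Y) = (45 + R)*(23 + Y) + 67 = (23 + Y)*(45 + R) + 67 = 67 + (23 + Y)*(45 + R))
√(G(-190, -140) - 3440) = √((1102 + 23*(-190) + 45*(-140) - 190*(-140)) - 3440) = √((1102 - 4370 - 6300 + 26600) - 3440) = √(17032 - 3440) = √13592 = 2*√3398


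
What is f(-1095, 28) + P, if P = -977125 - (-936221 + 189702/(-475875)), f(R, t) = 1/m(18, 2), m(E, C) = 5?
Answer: -240307483/5875 ≈ -40903.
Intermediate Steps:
f(R, t) = 1/5
P = -240308658/5875 (P = -977125 - (-936221 + 189702*(-1/475875)) = -977125 - (-936221 - 2342/5875) = -977125 - 1*(-5500300717/5875) = -977125 + 5500300717/5875 = -240308658/5875 ≈ -40904.)
f(-1095, 28) + P = 1/5 - 240308658/5875 = -240307483/5875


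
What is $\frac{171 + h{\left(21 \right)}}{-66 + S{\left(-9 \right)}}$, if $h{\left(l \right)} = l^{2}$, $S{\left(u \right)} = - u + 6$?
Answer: $-12$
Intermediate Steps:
$S{\left(u \right)} = 6 - u$
$\frac{171 + h{\left(21 \right)}}{-66 + S{\left(-9 \right)}} = \frac{171 + 21^{2}}{-66 + \left(6 - -9\right)} = \frac{171 + 441}{-66 + \left(6 + 9\right)} = \frac{612}{-66 + 15} = \frac{612}{-51} = 612 \left(- \frac{1}{51}\right) = -12$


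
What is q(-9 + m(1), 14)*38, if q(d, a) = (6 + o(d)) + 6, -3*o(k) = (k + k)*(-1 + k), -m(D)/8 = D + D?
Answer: -48032/3 ≈ -16011.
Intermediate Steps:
m(D) = -16*D (m(D) = -8*(D + D) = -16*D)
o(k) = -2*k*(-1 + k)/3 (o(k) = -(k + k)*(-1 + k)/3 = -2*k*(-1 + k)/3)
q(d, a) = 12 + 2*d*(1 - d)/3 (q(d, a) = (6 + 2*d*(1 - d)/3) + 6 = 12 + 2*d*(1 - d)/3)
q(-9 + m(1), 14)*38 = (12 - 2*(-9 - 16*1)*(-1 + (-9 - 16*1))/3)*38 = (12 - 2*(-9 - 16)*(-1 + (-9 - 16))/3)*38 = (12 - 2/3*(-25)*(-1 - 25))*38 = (12 - 2/3*(-25)*(-26))*38 = (12 - 1300/3)*38 = -1264/3*38 = -48032/3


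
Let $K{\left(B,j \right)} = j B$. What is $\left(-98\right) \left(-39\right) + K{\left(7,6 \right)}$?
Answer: $3864$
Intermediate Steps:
$K{\left(B,j \right)} = B j$
$\left(-98\right) \left(-39\right) + K{\left(7,6 \right)} = \left(-98\right) \left(-39\right) + 7 \cdot 6 = 3822 + 42 = 3864$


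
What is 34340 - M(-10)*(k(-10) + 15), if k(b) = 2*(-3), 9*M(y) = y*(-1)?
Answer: 34330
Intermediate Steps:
M(y) = -y/9 (M(y) = (y*(-1))/9 = (-y)/9 = -y/9)
k(b) = -6
34340 - M(-10)*(k(-10) + 15) = 34340 - (-⅑*(-10))*(-6 + 15) = 34340 - 10*9/9 = 34340 - 1*10 = 34340 - 10 = 34330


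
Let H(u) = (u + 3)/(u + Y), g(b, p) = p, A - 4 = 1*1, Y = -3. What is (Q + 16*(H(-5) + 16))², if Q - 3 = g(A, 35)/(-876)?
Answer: 53062504609/767376 ≈ 69148.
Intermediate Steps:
A = 5 (A = 4 + 1*1 = 4 + 1 = 5)
Q = 2593/876 (Q = 3 + 35/(-876) = 3 + 35*(-1/876) = 3 - 35/876 = 2593/876 ≈ 2.9600)
H(u) = (3 + u)/(-3 + u) (H(u) = (u + 3)/(u - 3) = (3 + u)/(-3 + u))
(Q + 16*(H(-5) + 16))² = (2593/876 + 16*((3 - 5)/(-3 - 5) + 16))² = (2593/876 + 16*(-2/(-8) + 16))² = (2593/876 + 16*(-⅛*(-2) + 16))² = (2593/876 + 16*(¼ + 16))² = (2593/876 + 16*(65/4))² = (2593/876 + 260)² = (230353/876)² = 53062504609/767376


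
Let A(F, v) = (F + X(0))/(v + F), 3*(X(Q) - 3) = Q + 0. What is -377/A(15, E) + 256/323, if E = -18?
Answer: 123307/1938 ≈ 63.626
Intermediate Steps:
X(Q) = 3 + Q/3 (X(Q) = 3 + (Q + 0)/3 = 3 + Q/3)
A(F, v) = (3 + F)/(F + v) (A(F, v) = (F + (3 + (1/3)*0))/(v + F) = (F + (3 + 0))/(F + v) = (F + 3)/(F + v) = (3 + F)/(F + v))
-377/A(15, E) + 256/323 = -377*(15 - 18)/(3 + 15) + 256/323 = -377/(18/(-3)) + 256*(1/323) = -377/((-1/3*18)) + 256/323 = -377/(-6) + 256/323 = -377*(-1/6) + 256/323 = 377/6 + 256/323 = 123307/1938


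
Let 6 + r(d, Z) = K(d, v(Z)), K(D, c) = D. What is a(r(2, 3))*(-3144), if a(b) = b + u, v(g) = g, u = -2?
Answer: 18864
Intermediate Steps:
r(d, Z) = -6 + d
a(b) = -2 + b (a(b) = b - 2 = -2 + b)
a(r(2, 3))*(-3144) = (-2 + (-6 + 2))*(-3144) = (-2 - 4)*(-3144) = -6*(-3144) = 18864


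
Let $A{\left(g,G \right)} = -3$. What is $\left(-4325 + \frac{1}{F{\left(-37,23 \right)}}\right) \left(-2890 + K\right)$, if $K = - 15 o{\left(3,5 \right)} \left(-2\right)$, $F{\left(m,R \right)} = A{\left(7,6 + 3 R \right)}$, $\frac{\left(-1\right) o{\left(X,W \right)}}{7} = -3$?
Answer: $\frac{29325760}{3} \approx 9.7752 \cdot 10^{6}$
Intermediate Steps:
$o{\left(X,W \right)} = 21$ ($o{\left(X,W \right)} = \left(-7\right) \left(-3\right) = 21$)
$F{\left(m,R \right)} = -3$
$K = 630$ ($K = \left(-15\right) 21 \left(-2\right) = \left(-315\right) \left(-2\right) = 630$)
$\left(-4325 + \frac{1}{F{\left(-37,23 \right)}}\right) \left(-2890 + K\right) = \left(-4325 + \frac{1}{-3}\right) \left(-2890 + 630\right) = \left(-4325 - \frac{1}{3}\right) \left(-2260\right) = \left(- \frac{12976}{3}\right) \left(-2260\right) = \frac{29325760}{3}$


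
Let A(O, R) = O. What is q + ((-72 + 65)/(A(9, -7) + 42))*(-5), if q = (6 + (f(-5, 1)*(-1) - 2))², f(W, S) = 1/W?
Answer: 23366/1275 ≈ 18.326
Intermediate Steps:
q = 441/25 (q = (6 + (-1/(-5) - 2))² = (6 + (-⅕*(-1) - 2))² = (6 + (⅕ - 2))² = (6 - 9/5)² = (21/5)² = 441/25 ≈ 17.640)
q + ((-72 + 65)/(A(9, -7) + 42))*(-5) = 441/25 + ((-72 + 65)/(9 + 42))*(-5) = 441/25 - 7/51*(-5) = 441/25 + 35/51 = 23366/1275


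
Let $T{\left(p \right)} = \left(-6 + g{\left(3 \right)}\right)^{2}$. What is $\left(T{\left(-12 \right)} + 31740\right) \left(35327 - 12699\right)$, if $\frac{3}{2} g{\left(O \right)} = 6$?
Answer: $718303232$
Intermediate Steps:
$g{\left(O \right)} = 4$ ($g{\left(O \right)} = \frac{2}{3} \cdot 6 = 4$)
$T{\left(p \right)} = 4$ ($T{\left(p \right)} = \left(-6 + 4\right)^{2} = \left(-2\right)^{2} = 4$)
$\left(T{\left(-12 \right)} + 31740\right) \left(35327 - 12699\right) = \left(4 + 31740\right) \left(35327 - 12699\right) = 31744 \cdot 22628 = 718303232$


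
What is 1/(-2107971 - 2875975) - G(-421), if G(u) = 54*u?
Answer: 113305028363/4983946 ≈ 22734.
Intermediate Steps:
1/(-2107971 - 2875975) - G(-421) = 1/(-2107971 - 2875975) - 54*(-421) = 1/(-4983946) - 1*(-22734) = -1/4983946 + 22734 = 113305028363/4983946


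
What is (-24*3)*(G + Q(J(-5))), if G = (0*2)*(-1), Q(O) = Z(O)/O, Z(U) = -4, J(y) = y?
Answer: -288/5 ≈ -57.600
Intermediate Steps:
Q(O) = -4/O
G = 0 (G = 0*(-1) = 0)
(-24*3)*(G + Q(J(-5))) = (-24*3)*(0 - 4/(-5)) = -72*(0 - 4*(-⅕)) = -72*(0 + ⅘) = -72*⅘ = -288/5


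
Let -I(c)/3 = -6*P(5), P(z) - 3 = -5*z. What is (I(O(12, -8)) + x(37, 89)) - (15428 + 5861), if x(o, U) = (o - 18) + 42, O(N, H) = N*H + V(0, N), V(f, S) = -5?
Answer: -21624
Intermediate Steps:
P(z) = 3 - 5*z
O(N, H) = -5 + H*N (O(N, H) = N*H - 5 = H*N - 5 = -5 + H*N)
x(o, U) = 24 + o (x(o, U) = (-18 + o) + 42 = 24 + o)
I(c) = -396 (I(c) = -(-18)*(3 - 5*5) = -(-18)*(3 - 25) = -(-18)*(-22) = -3*132 = -396)
(I(O(12, -8)) + x(37, 89)) - (15428 + 5861) = (-396 + (24 + 37)) - (15428 + 5861) = (-396 + 61) - 1*21289 = -335 - 21289 = -21624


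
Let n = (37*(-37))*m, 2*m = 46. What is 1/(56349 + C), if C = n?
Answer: 1/24862 ≈ 4.0222e-5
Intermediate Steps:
m = 23 (m = (½)*46 = 23)
n = -31487 (n = (37*(-37))*23 = -1369*23 = -31487)
C = -31487
1/(56349 + C) = 1/(56349 - 31487) = 1/24862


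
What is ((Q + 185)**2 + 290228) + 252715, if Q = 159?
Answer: 661279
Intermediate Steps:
((Q + 185)**2 + 290228) + 252715 = ((159 + 185)**2 + 290228) + 252715 = (344**2 + 290228) + 252715 = (118336 + 290228) + 252715 = 408564 + 252715 = 661279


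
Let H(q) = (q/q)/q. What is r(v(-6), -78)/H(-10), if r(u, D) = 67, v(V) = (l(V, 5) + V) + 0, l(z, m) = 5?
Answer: -670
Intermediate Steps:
v(V) = 5 + V (v(V) = (5 + V) + 0 = 5 + V)
H(q) = 1/q
r(v(-6), -78)/H(-10) = 67/(1/(-10)) = 67/(-1/10) = 67*(-10) = -670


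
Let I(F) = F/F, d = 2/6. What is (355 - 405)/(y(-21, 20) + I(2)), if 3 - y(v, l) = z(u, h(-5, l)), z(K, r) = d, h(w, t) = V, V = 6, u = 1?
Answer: -150/11 ≈ -13.636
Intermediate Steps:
d = ⅓ (d = 2*(⅙) = ⅓ ≈ 0.33333)
h(w, t) = 6
z(K, r) = ⅓
I(F) = 1
y(v, l) = 8/3 (y(v, l) = 3 - 1*⅓ = 3 - ⅓ = 8/3)
(355 - 405)/(y(-21, 20) + I(2)) = (355 - 405)/(8/3 + 1) = -50/11/3 = -50*3/11 = -150/11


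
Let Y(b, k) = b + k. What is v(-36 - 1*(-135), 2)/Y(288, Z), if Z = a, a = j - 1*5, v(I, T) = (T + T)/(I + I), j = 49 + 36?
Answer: 1/18216 ≈ 5.4897e-5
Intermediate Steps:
j = 85
v(I, T) = T/I (v(I, T) = (2*T)/((2*I)) = (2*T)*(1/(2*I)) = T/I)
a = 80 (a = 85 - 1*5 = 85 - 5 = 80)
Z = 80
v(-36 - 1*(-135), 2)/Y(288, Z) = (2/(-36 - 1*(-135)))/(288 + 80) = (2/(-36 + 135))/368 = (2/99)*(1/368) = 1/18216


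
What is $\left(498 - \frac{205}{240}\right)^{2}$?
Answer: $\frac{569442769}{2304} \approx 2.4715 \cdot 10^{5}$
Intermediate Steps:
$\left(498 - \frac{205}{240}\right)^{2} = \left(498 - \frac{41}{48}\right)^{2} = \left(\frac{23863}{48}\right)^{2} = \frac{569442769}{2304}$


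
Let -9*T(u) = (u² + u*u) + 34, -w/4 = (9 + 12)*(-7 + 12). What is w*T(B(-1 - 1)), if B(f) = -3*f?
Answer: 14840/3 ≈ 4946.7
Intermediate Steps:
w = -420 (w = -4*(9 + 12)*(-7 + 12) = -84*5 = -4*105 = -420)
T(u) = -34/9 - 2*u²/9 (T(u) = -((u² + u*u) + 34)/9 = -((u² + u²) + 34)/9 = -(2*u² + 34)/9 = -(34 + 2*u²)/9 = -34/9 - 2*u²/9)
w*T(B(-1 - 1)) = -420*(-34/9 - 2*9*(-1 - 1)²/9) = -420*(-34/9 - 2*(-3*(-2))²/9) = -420*(-34/9 - 2/9*6²) = -420*(-34/9 - 2/9*36) = -420*(-34/9 - 8) = -420*(-106/9) = 14840/3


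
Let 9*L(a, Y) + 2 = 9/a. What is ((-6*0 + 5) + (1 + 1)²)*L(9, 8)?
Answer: -1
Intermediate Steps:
L(a, Y) = -2/9 + 1/a (L(a, Y) = -2/9 + (9/a)/9 = -2/9 + 1/a)
((-6*0 + 5) + (1 + 1)²)*L(9, 8) = ((-6*0 + 5) + (1 + 1)²)*(-2/9 + 1/9) = ((0 + 5) + 2²)*(-2/9 + ⅑) = (5 + 4)*(-⅑) = 9*(-⅑) = -1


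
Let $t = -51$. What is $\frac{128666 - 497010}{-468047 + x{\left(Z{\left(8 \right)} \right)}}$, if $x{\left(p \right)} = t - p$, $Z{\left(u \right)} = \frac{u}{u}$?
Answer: $\frac{368344}{468099} \approx 0.78689$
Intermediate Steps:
$Z{\left(u \right)} = 1$
$x{\left(p \right)} = -51 - p$
$\frac{128666 - 497010}{-468047 + x{\left(Z{\left(8 \right)} \right)}} = \frac{128666 - 497010}{-468047 - 52} = - \frac{368344}{-468047 - 52} = - \frac{368344}{-468099} = \left(-368344\right) \left(- \frac{1}{468099}\right) = \frac{368344}{468099}$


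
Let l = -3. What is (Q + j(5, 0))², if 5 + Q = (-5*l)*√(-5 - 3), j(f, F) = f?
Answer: -1800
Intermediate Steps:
Q = -5 + 30*I*√2 (Q = -5 + (-5*(-3))*√(-5 - 3) = -5 + 15*√(-8) = -5 + 15*(2*I*√2) = -5 + 30*I*√2 ≈ -5.0 + 42.426*I)
(Q + j(5, 0))² = ((-5 + 30*I*√2) + 5)² = (30*I*√2)² = -1800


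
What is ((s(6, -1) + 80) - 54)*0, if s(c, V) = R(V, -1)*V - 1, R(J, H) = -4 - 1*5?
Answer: 0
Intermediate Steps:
R(J, H) = -9 (R(J, H) = -4 - 5 = -9)
s(c, V) = -1 - 9*V (s(c, V) = -9*V - 1 = -1 - 9*V)
((s(6, -1) + 80) - 54)*0 = (((-1 - 9*(-1)) + 80) - 54)*0 = (((-1 + 9) + 80) - 54)*0 = ((8 + 80) - 54)*0 = (88 - 54)*0 = 34*0 = 0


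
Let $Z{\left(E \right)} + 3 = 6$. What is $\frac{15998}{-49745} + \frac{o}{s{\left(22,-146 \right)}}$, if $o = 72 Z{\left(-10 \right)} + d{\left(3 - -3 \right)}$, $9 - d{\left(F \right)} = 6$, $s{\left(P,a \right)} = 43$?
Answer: $\frac{10206241}{2139035} \approx 4.7714$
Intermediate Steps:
$d{\left(F \right)} = 3$ ($d{\left(F \right)} = 9 - 6 = 3$)
$Z{\left(E \right)} = 3$ ($Z{\left(E \right)} = -3 + 6 = 3$)
$o = 219$ ($o = 72 \cdot 3 + 3 = 216 + 3 = 219$)
$\frac{15998}{-49745} + \frac{o}{s{\left(22,-146 \right)}} = \frac{15998}{-49745} + \frac{219}{43} = 15998 \left(- \frac{1}{49745}\right) + 219 \cdot \frac{1}{43} = - \frac{15998}{49745} + \frac{219}{43} = \frac{10206241}{2139035}$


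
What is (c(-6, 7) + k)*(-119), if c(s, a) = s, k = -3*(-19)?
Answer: -6069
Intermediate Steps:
k = 57
(c(-6, 7) + k)*(-119) = (-6 + 57)*(-119) = 51*(-119) = -6069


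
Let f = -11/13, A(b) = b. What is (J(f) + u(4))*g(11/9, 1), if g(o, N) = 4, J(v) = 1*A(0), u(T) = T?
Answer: 16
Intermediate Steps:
f = -11/13 (f = -11*1/13 = -11/13 ≈ -0.84615)
J(v) = 0 (J(v) = 1*0 = 0)
(J(f) + u(4))*g(11/9, 1) = (0 + 4)*4 = 4*4 = 16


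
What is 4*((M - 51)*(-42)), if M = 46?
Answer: 840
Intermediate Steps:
4*((M - 51)*(-42)) = 4*((46 - 51)*(-42)) = 4*(-5*(-42)) = 4*210 = 840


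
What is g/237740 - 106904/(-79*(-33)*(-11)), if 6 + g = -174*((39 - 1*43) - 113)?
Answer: 6499747816/1704417495 ≈ 3.8135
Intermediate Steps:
g = 20352 (g = -6 - 174*((39 - 1*43) - 113) = -6 - 174*((39 - 43) - 113) = -6 - 174*(-4 - 113) = -6 - 174*(-117) = -6 + 20358 = 20352)
g/237740 - 106904/(-79*(-33)*(-11)) = 20352/237740 - 106904/(-79*(-33)*(-11)) = 20352*(1/237740) - 106904/(2607*(-11)) = 5088/59435 - 106904/(-28677) = 5088/59435 - 106904*(-1/28677) = 5088/59435 + 106904/28677 = 6499747816/1704417495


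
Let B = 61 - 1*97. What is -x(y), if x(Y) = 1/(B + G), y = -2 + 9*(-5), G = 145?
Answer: -1/109 ≈ -0.0091743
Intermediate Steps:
B = -36 (B = 61 - 97 = -36)
y = -47 (y = -2 - 45 = -47)
x(Y) = 1/109 (x(Y) = 1/(-36 + 145) = 1/109)
-x(y) = -1*1/109 = -1/109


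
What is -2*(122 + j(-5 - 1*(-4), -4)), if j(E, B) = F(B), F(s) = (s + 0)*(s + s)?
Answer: -308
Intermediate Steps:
F(s) = 2*s² (F(s) = s*(2*s) = 2*s²)
j(E, B) = 2*B²
-2*(122 + j(-5 - 1*(-4), -4)) = -2*(122 + 2*(-4)²) = -2*(122 + 2*16) = -2*(122 + 32) = -2*154 = -308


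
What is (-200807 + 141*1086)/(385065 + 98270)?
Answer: -47681/483335 ≈ -0.098650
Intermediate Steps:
(-200807 + 141*1086)/(385065 + 98270) = (-200807 + 153126)/483335 = -47681*1/483335 = -47681/483335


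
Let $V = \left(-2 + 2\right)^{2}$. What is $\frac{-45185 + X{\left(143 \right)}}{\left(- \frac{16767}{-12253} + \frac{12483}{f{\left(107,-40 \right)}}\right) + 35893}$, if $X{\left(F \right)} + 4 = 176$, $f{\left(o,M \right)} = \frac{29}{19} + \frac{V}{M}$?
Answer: $- \frac{15994784381}{15660726965} \approx -1.0213$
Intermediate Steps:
$V = 0$ ($V = 0^{2} = 0$)
$f{\left(o,M \right)} = \frac{29}{19}$ ($f{\left(o,M \right)} = \frac{29}{19} + \frac{0}{M} = 29 \cdot \frac{1}{19} + 0 = \frac{29}{19} + 0 = \frac{29}{19}$)
$X{\left(F \right)} = 172$ ($X{\left(F \right)} = -4 + 176 = 172$)
$\frac{-45185 + X{\left(143 \right)}}{\left(- \frac{16767}{-12253} + \frac{12483}{f{\left(107,-40 \right)}}\right) + 35893} = \frac{-45185 + 172}{\left(- \frac{16767}{-12253} + \frac{12483}{\frac{29}{19}}\right) + 35893} = - \frac{45013}{\left(\left(-16767\right) \left(- \frac{1}{12253}\right) + 12483 \cdot \frac{19}{29}\right) + 35893} = - \frac{45013}{\left(\frac{16767}{12253} + \frac{237177}{29}\right) + 35893} = - \frac{45013}{\frac{2906616024}{355337} + 35893} = - \frac{45013}{\frac{15660726965}{355337}} = \left(-45013\right) \frac{355337}{15660726965} = - \frac{15994784381}{15660726965}$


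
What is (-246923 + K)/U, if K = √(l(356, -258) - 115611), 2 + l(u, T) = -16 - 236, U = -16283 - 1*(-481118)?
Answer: -246923/464835 + I*√115865/464835 ≈ -0.53121 + 0.00073228*I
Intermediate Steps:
U = 464835 (U = -16283 + 481118 = 464835)
l(u, T) = -254 (l(u, T) = -2 + (-16 - 236) = -2 - 252 = -254)
K = I*√115865 (K = √(-254 - 115611) = √(-115865) = I*√115865 ≈ 340.39*I)
(-246923 + K)/U = (-246923 + I*√115865)/464835 = (-246923 + I*√115865)*(1/464835) = -246923/464835 + I*√115865/464835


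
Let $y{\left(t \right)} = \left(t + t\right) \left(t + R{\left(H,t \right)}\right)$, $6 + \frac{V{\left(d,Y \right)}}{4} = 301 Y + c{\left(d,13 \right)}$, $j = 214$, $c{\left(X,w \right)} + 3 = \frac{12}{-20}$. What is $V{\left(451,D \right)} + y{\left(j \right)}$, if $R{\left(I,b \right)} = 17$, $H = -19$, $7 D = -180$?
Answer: $\frac{339348}{5} \approx 67870.0$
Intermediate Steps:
$D = - \frac{180}{7}$ ($D = \frac{1}{7} \left(-180\right) = - \frac{180}{7} \approx -25.714$)
$c{\left(X,w \right)} = - \frac{18}{5}$ ($c{\left(X,w \right)} = -3 + \frac{12}{-20} = -3 + 12 \left(- \frac{1}{20}\right) = -3 - \frac{3}{5} = - \frac{18}{5}$)
$V{\left(d,Y \right)} = - \frac{192}{5} + 1204 Y$ ($V{\left(d,Y \right)} = -24 + 4 \left(301 Y - \frac{18}{5}\right) = -24 + 4 \left(- \frac{18}{5} + 301 Y\right) = -24 + \left(- \frac{72}{5} + 1204 Y\right) = - \frac{192}{5} + 1204 Y$)
$y{\left(t \right)} = 2 t \left(17 + t\right)$ ($y{\left(t \right)} = \left(t + t\right) \left(t + 17\right) = 2 t \left(17 + t\right)$)
$V{\left(451,D \right)} + y{\left(j \right)} = \left(- \frac{192}{5} + 1204 \left(- \frac{180}{7}\right)\right) + 2 \cdot 214 \left(17 + 214\right) = \left(- \frac{192}{5} - 30960\right) + 2 \cdot 214 \cdot 231 = - \frac{154992}{5} + 98868 = \frac{339348}{5}$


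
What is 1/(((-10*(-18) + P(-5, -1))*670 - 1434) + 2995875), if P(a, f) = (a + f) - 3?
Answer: 1/3109011 ≈ 3.2165e-7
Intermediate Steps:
P(a, f) = -3 + a + f
1/(((-10*(-18) + P(-5, -1))*670 - 1434) + 2995875) = 1/(((-10*(-18) + (-3 - 5 - 1))*670 - 1434) + 2995875) = 1/(((180 - 9)*670 - 1434) + 2995875) = 1/((171*670 - 1434) + 2995875) = 1/((114570 - 1434) + 2995875) = 1/(113136 + 2995875) = 1/3109011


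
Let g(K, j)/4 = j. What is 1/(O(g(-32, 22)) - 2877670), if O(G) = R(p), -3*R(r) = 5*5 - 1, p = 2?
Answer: -1/2877678 ≈ -3.4750e-7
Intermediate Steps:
g(K, j) = 4*j
R(r) = -8 (R(r) = -(5*5 - 1)/3 = -(25 - 1)/3 = -⅓*24 = -8)
O(G) = -8
1/(O(g(-32, 22)) - 2877670) = 1/(-8 - 2877670) = 1/(-2877678) = -1/2877678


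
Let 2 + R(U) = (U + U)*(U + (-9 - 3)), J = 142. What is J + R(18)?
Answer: 356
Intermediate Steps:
R(U) = -2 + 2*U*(-12 + U) (R(U) = -2 + (U + U)*(U + (-9 - 3)) = -2 + (2*U)*(U - 12) = -2 + (2*U)*(-12 + U) = -2 + 2*U*(-12 + U))
J + R(18) = 142 + (-2 - 24*18 + 2*18²) = 142 + (-2 - 432 + 2*324) = 142 + (-2 - 432 + 648) = 142 + 214 = 356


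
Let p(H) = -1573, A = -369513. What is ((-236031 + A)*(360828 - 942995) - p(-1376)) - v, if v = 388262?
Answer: 352527347159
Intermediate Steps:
((-236031 + A)*(360828 - 942995) - p(-1376)) - v = ((-236031 - 369513)*(360828 - 942995) - 1*(-1573)) - 1*388262 = (-605544*(-582167) + 1573) - 388262 = (352527733848 + 1573) - 388262 = 352527735421 - 388262 = 352527347159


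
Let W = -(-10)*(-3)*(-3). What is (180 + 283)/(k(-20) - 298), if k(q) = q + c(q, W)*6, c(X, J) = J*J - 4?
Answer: 463/48258 ≈ 0.0095943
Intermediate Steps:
W = 90 (W = -2*15*(-3) = -30*(-3) = 90)
c(X, J) = -4 + J² (c(X, J) = J² - 4 = -4 + J²)
k(q) = 48576 + q (k(q) = q + (-4 + 90²)*6 = q + (-4 + 8100)*6 = q + 8096*6 = q + 48576 = 48576 + q)
(180 + 283)/(k(-20) - 298) = (180 + 283)/((48576 - 20) - 298) = 463/(48556 - 298) = 463/48258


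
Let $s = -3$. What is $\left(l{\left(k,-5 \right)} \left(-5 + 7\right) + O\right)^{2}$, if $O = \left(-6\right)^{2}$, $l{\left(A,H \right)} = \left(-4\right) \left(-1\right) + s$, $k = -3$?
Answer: $1444$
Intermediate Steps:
$l{\left(A,H \right)} = 1$ ($l{\left(A,H \right)} = \left(-4\right) \left(-1\right) - 3 = 4 - 3 = 1$)
$O = 36$
$\left(l{\left(k,-5 \right)} \left(-5 + 7\right) + O\right)^{2} = \left(1 \left(-5 + 7\right) + 36\right)^{2} = \left(1 \cdot 2 + 36\right)^{2} = \left(2 + 36\right)^{2} = 38^{2} = 1444$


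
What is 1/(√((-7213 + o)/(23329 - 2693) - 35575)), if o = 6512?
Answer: -2*I*√3787358102759/734126401 ≈ -0.0053018*I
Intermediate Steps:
1/(√((-7213 + o)/(23329 - 2693) - 35575)) = 1/(√((-7213 + 6512)/(23329 - 2693) - 35575)) = 1/(√(-701/20636 - 35575)) = 1/(√(-734126401/20636)) = 1/(I*√3787358102759/10318) = -2*I*√3787358102759/734126401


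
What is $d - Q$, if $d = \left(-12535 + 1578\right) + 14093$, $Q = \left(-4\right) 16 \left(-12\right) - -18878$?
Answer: $-16510$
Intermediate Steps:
$Q = 19646$ ($Q = \left(-64\right) \left(-12\right) + 18878 = 768 + 18878 = 19646$)
$d = 3136$ ($d = -10957 + 14093 = 3136$)
$d - Q = 3136 - 19646 = -16510$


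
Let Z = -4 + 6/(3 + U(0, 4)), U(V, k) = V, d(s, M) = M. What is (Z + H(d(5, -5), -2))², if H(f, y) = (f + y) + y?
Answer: 121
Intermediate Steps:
H(f, y) = f + 2*y
Z = -2 (Z = -4 + 6/(3 + 0) = -4 + 6/3 = -4 + (⅓)*6 = -4 + 2 = -2)
(Z + H(d(5, -5), -2))² = (-2 + (-5 + 2*(-2)))² = (-2 + (-5 - 4))² = (-2 - 9)² = (-11)² = 121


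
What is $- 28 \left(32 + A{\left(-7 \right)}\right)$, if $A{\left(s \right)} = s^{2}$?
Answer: $-2268$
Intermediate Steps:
$- 28 \left(32 + A{\left(-7 \right)}\right) = - 28 \left(32 + \left(-7\right)^{2}\right) = - 28 \left(32 + 49\right) = \left(-28\right) 81 = -2268$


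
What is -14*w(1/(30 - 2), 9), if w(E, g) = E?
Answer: -1/2 ≈ -0.50000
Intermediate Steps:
-14*w(1/(30 - 2), 9) = -14/(30 - 2) = -14/28 = -14*1/28 = -1/2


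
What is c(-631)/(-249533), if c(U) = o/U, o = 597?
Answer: 597/157455323 ≈ 3.7916e-6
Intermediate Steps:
c(U) = 597/U
c(-631)/(-249533) = (597/(-631))/(-249533) = (597*(-1/631))*(-1/249533) = -597/631*(-1/249533) = 597/157455323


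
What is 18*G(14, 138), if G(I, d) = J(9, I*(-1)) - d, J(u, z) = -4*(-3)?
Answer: -2268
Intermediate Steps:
J(u, z) = 12
G(I, d) = 12 - d
18*G(14, 138) = 18*(12 - 1*138) = 18*(12 - 138) = 18*(-126) = -2268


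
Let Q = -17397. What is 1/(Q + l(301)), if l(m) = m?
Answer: -1/17096 ≈ -5.8493e-5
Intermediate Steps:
1/(Q + l(301)) = 1/(-17397 + 301) = 1/(-17096) = -1/17096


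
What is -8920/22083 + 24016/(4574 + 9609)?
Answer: 403832968/313203189 ≈ 1.2894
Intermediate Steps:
-8920/22083 + 24016/(4574 + 9609) = -8920*1/22083 + 24016/14183 = -8920/22083 + 24016*(1/14183) = -8920/22083 + 24016/14183 = 403832968/313203189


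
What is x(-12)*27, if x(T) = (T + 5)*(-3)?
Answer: 567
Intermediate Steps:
x(T) = -15 - 3*T (x(T) = (5 + T)*(-3) = -15 - 3*T)
x(-12)*27 = (-15 - 3*(-12))*27 = (-15 + 36)*27 = 21*27 = 567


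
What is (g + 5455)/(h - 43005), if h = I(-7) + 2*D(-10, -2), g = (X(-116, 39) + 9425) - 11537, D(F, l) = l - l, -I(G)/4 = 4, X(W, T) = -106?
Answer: -3237/43021 ≈ -0.075242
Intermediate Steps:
I(G) = -16 (I(G) = -4*4 = -16)
D(F, l) = 0
g = -2218 (g = (-106 + 9425) - 11537 = 9319 - 11537 = -2218)
h = -16 (h = -16 + 2*0 = -16 + 0 = -16)
(g + 5455)/(h - 43005) = (-2218 + 5455)/(-16 - 43005) = 3237/(-43021) = 3237*(-1/43021) = -3237/43021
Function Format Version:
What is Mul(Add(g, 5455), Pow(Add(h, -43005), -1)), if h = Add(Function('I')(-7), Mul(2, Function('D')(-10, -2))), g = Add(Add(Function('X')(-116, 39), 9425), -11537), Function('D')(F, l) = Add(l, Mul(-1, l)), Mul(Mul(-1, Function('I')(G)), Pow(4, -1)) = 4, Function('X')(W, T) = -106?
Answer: Rational(-3237, 43021) ≈ -0.075242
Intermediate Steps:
Function('I')(G) = -16 (Function('I')(G) = Mul(-4, 4) = -16)
Function('D')(F, l) = 0
g = -2218 (g = Add(Add(-106, 9425), -11537) = Add(9319, -11537) = -2218)
h = -16 (h = Add(-16, Mul(2, 0)) = Add(-16, 0) = -16)
Mul(Add(g, 5455), Pow(Add(h, -43005), -1)) = Mul(Add(-2218, 5455), Pow(Add(-16, -43005), -1)) = Mul(3237, Pow(-43021, -1)) = Mul(3237, Rational(-1, 43021)) = Rational(-3237, 43021)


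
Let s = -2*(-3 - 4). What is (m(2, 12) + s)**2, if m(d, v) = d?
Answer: 256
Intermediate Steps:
s = 14 (s = -2*(-7) = 14)
(m(2, 12) + s)**2 = (2 + 14)**2 = 16**2 = 256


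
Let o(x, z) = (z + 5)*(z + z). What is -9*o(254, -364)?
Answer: -2352168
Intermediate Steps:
o(x, z) = 2*z*(5 + z) (o(x, z) = (5 + z)*(2*z) = 2*z*(5 + z))
-9*o(254, -364) = -18*(-364)*(5 - 364) = -18*(-364)*(-359) = -9*261352 = -2352168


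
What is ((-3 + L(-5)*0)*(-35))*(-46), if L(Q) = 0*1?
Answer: -4830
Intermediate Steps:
L(Q) = 0
((-3 + L(-5)*0)*(-35))*(-46) = ((-3 + 0*0)*(-35))*(-46) = ((-3 + 0)*(-35))*(-46) = -3*(-35)*(-46) = 105*(-46) = -4830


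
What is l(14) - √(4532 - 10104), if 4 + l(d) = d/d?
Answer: -3 - 2*I*√1393 ≈ -3.0 - 74.646*I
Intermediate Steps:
l(d) = -3 (l(d) = -4 + d/d = -4 + 1 = -3)
l(14) - √(4532 - 10104) = -3 - √(4532 - 10104) = -3 - √(-5572) = -3 - 2*I*√1393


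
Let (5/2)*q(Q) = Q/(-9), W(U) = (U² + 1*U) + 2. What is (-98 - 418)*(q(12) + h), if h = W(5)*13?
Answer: -1071904/5 ≈ -2.1438e+5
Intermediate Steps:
W(U) = 2 + U + U² (W(U) = (U² + U) + 2 = (U + U²) + 2 = 2 + U + U²)
h = 416 (h = (2 + 5 + 5²)*13 = (2 + 5 + 25)*13 = 32*13 = 416)
q(Q) = -2*Q/45 (q(Q) = 2*(Q/(-9))/5 = 2*(Q*(-⅑))/5 = 2*(-Q/9)/5 = -2*Q/45)
(-98 - 418)*(q(12) + h) = (-98 - 418)*(-2/45*12 + 416) = -516*(-8/15 + 416) = -516*6232/15 = -1071904/5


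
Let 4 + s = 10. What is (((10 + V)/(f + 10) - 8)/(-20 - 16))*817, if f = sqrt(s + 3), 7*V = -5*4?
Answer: 92321/546 ≈ 169.09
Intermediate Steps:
s = 6 (s = -4 + 10 = 6)
V = -20/7 (V = (-5*4)/7 = (1/7)*(-20) = -20/7 ≈ -2.8571)
f = 3 (f = sqrt(6 + 3) = sqrt(9) = 3)
(((10 + V)/(f + 10) - 8)/(-20 - 16))*817 = (((10 - 20/7)/(3 + 10) - 8)/(-20 - 16))*817 = (((50/7)/13 - 8)/(-36))*817 = (((50/7)*(1/13) - 8)*(-1/36))*817 = ((50/91 - 8)*(-1/36))*817 = -678/91*(-1/36)*817 = (113/546)*817 = 92321/546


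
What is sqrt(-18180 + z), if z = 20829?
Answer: sqrt(2649) ≈ 51.468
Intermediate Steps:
sqrt(-18180 + z) = sqrt(-18180 + 20829) = sqrt(2649)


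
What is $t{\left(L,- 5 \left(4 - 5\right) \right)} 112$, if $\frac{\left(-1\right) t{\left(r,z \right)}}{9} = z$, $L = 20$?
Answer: $-5040$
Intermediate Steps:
$t{\left(r,z \right)} = - 9 z$
$t{\left(L,- 5 \left(4 - 5\right) \right)} 112 = - 9 \left(- 5 \left(4 - 5\right)\right) 112 = - 9 \left(\left(-5\right) \left(-1\right)\right) 112 = \left(-9\right) 5 \cdot 112 = \left(-45\right) 112 = -5040$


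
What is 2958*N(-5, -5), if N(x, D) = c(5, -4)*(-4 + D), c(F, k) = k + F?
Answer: -26622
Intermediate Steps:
c(F, k) = F + k
N(x, D) = -4 + D (N(x, D) = (5 - 4)*(-4 + D) = 1*(-4 + D) = -4 + D)
2958*N(-5, -5) = 2958*(-4 - 5) = 2958*(-9) = -26622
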